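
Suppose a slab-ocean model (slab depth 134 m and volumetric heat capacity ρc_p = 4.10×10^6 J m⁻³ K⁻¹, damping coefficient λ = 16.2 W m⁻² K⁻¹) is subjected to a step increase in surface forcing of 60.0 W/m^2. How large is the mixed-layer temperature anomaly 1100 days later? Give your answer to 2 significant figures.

3.5 K

Areal heat capacity C = ρc_p × D = 4.10×10^6 × 134 = 5.49×10^8 J/(m^2 K).
τ = C / λ = 5.49×10^8 / 16.2 = 3.39×10^7 s.
Equilibrium anomaly ΔT_eq = F / λ = 60.0 / 16.2 = 3.70 K.
t = 1100 days = 9.50×10^7 s, so t/τ = 2.80.
ΔT(t) = ΔT_eq (1 − e^(−t/τ)) = 3.70 × (1 − e^−2.80) = 3.48 K.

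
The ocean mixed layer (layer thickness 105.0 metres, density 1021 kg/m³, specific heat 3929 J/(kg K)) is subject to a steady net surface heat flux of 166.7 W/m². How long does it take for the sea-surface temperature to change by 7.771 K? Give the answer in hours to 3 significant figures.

Areal heat capacity C = ρ c_p D = 1021 × 3929 × 105.0 = 4.21×10^8 J m⁻² K⁻¹.
Time required: Δt = C ΔT / F = 4.21×10^8 × 7.771 / 166.7 = 1.96×10^7 s.
In hours: 1.96×10^7 s / (3600 s/hour) = 5450 hours.

5450 hours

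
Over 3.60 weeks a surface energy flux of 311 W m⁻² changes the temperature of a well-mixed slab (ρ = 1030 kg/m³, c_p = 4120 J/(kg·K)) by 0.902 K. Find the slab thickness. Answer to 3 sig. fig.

Heat input Q = F Δt = 311 × 2.18×10^6 s = 6.77×10^8 J/m².
Required areal heat capacity C = Q / ΔT = 7.51×10^8 J/(m²·K).
Depth D = C / (ρ c_p) = 7.51×10^8 / (1030 × 4120) = 177 m.

177 m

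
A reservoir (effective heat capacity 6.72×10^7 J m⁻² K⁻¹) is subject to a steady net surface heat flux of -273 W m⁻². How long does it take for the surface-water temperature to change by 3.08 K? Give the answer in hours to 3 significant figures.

Areal heat capacity C = 6.72×10^7 J m⁻² K⁻¹ (given).
Time required: Δt = C ΔT / F = 6.72×10^7 × -3.08 / -273 = 7.58×10^5 s.
In hours: 7.58×10^5 s / (3600 s/hour) = 211 hours.

211 hours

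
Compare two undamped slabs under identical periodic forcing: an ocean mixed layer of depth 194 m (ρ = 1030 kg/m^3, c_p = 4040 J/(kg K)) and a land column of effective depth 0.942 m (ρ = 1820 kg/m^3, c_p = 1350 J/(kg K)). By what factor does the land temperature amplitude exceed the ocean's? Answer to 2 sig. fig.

C_ocean = 1030 × 4040 × 194 = 8.07×10^8 J/(m²·K).
C_land = 1820 × 1350 × 0.942 = 2.31×10^6 J/(m²·K).
Undamped amplitude ∝ 1/C, so A_land/A_ocean = C_ocean/C_land = 349.

350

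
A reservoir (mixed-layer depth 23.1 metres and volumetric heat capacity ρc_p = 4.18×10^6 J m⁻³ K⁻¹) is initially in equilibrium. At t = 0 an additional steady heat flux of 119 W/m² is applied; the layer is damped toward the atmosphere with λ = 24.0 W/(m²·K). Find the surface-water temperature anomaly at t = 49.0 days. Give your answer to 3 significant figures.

3.23 K

Areal heat capacity C = ρc_p × D = 4.18×10^6 × 23.1 = 9.66×10^7 J/(m²·K).
τ = C / λ = 9.66×10^7 / 24.0 = 4.02×10^6 s.
Equilibrium anomaly ΔT_eq = F / λ = 119 / 24.0 = 4.96 K.
t = 49.0 days = 4.23×10^6 s, so t/τ = 1.05.
ΔT(t) = ΔT_eq (1 − e^(−t/τ)) = 4.96 × (1 − e^−1.05) = 3.23 K.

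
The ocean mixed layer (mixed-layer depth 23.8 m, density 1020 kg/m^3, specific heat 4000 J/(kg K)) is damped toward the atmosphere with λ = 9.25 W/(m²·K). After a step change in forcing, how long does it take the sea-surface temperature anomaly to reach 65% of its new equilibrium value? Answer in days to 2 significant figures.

130 days

Areal heat capacity C = ρ c_p D = 1020 × 4000 × 23.8 = 9.71×10^7 J m⁻² K⁻¹.
τ = C / λ = 9.71×10^7 / 9.25 = 1.05×10^7 s.
Fraction reached: 1 − e^(−t/τ) = 0.65 ⇒ t = −τ ln(1 − 0.65) = τ × 1.05.
t = 1.10×10^7 s = 128 days.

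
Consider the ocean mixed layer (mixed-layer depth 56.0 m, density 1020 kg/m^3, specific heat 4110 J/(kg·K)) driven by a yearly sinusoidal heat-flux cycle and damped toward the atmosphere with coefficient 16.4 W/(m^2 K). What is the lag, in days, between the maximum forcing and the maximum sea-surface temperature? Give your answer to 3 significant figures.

Areal heat capacity C = ρ c_p D = 1020 × 4110 × 56.0 = 2.35×10^8 J m⁻² K⁻¹.
ω = 2π / 3.15×10^7 s = 1.99×10^-7 s⁻¹.
Phase lag φ = arctan(Cω/λ) = arctan(46.8/16.4) = 1.23 rad.
Time lag = φ / ω = 1.23 / 1.99×10^-7 = 6.19×10^6 s = 71.7 days.

71.7 days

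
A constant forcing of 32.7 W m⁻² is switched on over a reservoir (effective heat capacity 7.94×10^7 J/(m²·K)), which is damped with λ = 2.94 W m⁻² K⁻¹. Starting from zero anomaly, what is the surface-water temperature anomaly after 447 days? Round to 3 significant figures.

Areal heat capacity C = 7.94×10^7 J/(m²·K) (given).
τ = C / λ = 7.94×10^7 / 2.94 = 2.70×10^7 s.
Equilibrium anomaly ΔT_eq = F / λ = 32.7 / 2.94 = 11.1 K.
t = 447 days = 3.86×10^7 s, so t/τ = 1.43.
ΔT(t) = ΔT_eq (1 − e^(−t/τ)) = 11.1 × (1 − e^−1.43) = 8.46 K.

8.46 K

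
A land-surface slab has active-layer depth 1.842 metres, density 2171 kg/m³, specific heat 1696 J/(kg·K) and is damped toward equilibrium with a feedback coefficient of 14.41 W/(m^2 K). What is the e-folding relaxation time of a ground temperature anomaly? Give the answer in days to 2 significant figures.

Areal heat capacity C = ρ c_p D = 2171 × 1696 × 1.842 = 6.78×10^6 J/(m²·K).
Relaxation time τ = C / λ = 6.78×10^6 / 14.41 = 4.71×10^5 s.
In days: 4.71×10^5 s / (86400 s/day) = 5.45 days.

5.4 days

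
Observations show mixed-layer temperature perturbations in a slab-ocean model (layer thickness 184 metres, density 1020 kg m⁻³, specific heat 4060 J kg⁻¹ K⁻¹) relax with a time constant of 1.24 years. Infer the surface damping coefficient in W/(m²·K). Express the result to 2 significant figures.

Areal heat capacity C = ρ c_p D = 1020 × 4060 × 184 = 7.62×10^8 J m⁻² K⁻¹.
τ = 1.24 years = 3.91×10^7 s.
λ = C / τ = 7.62×10^8 / 3.91×10^7 = 19.5 W/(m²·K).

19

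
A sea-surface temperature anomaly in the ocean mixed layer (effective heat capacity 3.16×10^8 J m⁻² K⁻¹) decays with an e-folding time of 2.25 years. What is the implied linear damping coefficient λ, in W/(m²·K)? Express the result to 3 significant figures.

4.45

Areal heat capacity C = 3.16×10^8 J m⁻² K⁻¹ (given).
τ = 2.25 years = 7.10×10^7 s.
λ = C / τ = 3.16×10^8 / 7.10×10^7 = 4.45 W/(m²·K).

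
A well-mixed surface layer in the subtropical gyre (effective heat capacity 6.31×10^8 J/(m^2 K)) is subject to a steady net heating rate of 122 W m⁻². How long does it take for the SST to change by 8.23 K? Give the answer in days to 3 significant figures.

493 days

Areal heat capacity C = 6.31×10^8 J/(m^2 K) (given).
Time required: Δt = C ΔT / F = 6.31×10^8 × 8.23 / 122 = 4.26×10^7 s.
In days: 4.26×10^7 s / (86400 s/day) = 493 days.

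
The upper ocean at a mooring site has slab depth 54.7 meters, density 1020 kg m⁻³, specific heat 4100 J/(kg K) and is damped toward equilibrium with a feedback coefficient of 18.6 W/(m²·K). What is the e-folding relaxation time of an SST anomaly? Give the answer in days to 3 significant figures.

Areal heat capacity C = ρ c_p D = 1020 × 4100 × 54.7 = 2.29×10^8 J/(m^2 K).
Relaxation time τ = C / λ = 2.29×10^8 / 18.6 = 1.23×10^7 s.
In days: 1.23×10^7 s / (86400 s/day) = 142 days.

142 days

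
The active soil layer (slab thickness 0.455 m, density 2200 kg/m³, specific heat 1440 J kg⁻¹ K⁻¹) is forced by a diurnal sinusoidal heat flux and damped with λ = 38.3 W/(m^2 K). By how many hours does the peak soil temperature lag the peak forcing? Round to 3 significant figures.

Areal heat capacity C = ρ c_p D = 2200 × 1440 × 0.455 = 1.44×10^6 J/(m²·K).
ω = 2π / 86400 s = 7.27×10^-5 s⁻¹.
Phase lag φ = arctan(Cω/λ) = arctan(105/38.3) = 1.22 rad.
Time lag = φ / ω = 1.22 / 7.27×10^-5 = 16800 s = 4.66 hours.

4.66 hours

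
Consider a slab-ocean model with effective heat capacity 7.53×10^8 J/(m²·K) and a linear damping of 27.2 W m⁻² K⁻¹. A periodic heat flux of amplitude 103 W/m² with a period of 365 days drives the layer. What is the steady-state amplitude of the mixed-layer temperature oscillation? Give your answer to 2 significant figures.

Areal heat capacity C = 7.53×10^8 J/(m²·K) (given).
Angular frequency ω = 2π / T = 2π / 3.15×10^7 s = 1.99×10^-7 s⁻¹.
√((Cω)² + λ²) = √((150)² + 27.2²) = 152 W/(m²·K).
Amplitude A = F₀ / √((Cω)²+λ²) = 103 / 152 = 0.676 K.

0.68 K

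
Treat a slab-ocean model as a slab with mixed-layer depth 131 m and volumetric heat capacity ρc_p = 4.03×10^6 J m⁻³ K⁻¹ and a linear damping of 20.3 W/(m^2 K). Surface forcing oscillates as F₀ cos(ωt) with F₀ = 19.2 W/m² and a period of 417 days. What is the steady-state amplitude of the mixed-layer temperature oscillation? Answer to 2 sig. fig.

Areal heat capacity C = ρc_p × D = 4.03×10^6 × 131 = 5.28×10^8 J/(m^2 K).
Angular frequency ω = 2π / T = 2π / 3.60×10^7 s = 1.74×10^-7 s⁻¹.
√((Cω)² + λ²) = √((92.1)² + 20.3²) = 94.3 W/(m²·K).
Amplitude A = F₀ / √((Cω)²+λ²) = 19.2 / 94.3 = 0.204 K.

0.20 K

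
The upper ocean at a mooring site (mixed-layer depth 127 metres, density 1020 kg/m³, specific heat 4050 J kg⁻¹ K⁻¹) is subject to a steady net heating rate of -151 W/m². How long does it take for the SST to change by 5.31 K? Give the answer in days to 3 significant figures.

Areal heat capacity C = ρ c_p D = 1020 × 4050 × 127 = 5.25×10^8 J/(m²·K).
Time required: Δt = C ΔT / F = 5.25×10^8 × -5.31 / -151 = 1.84×10^7 s.
In days: 1.84×10^7 s / (86400 s/day) = 214 days.

214 days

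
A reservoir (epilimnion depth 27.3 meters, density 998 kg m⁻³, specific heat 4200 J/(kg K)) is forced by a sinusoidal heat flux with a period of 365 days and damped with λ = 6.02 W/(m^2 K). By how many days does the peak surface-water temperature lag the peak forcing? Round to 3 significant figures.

Areal heat capacity C = ρ c_p D = 998 × 4200 × 27.3 = 1.14×10^8 J/(m²·K).
ω = 2π / 3.15×10^7 s = 1.99×10^-7 s⁻¹.
Phase lag φ = arctan(Cω/λ) = arctan(22.8/6.02) = 1.31 rad.
Time lag = φ / ω = 1.31 / 1.99×10^-7 = 6.59×10^6 s = 76.3 days.

76.3 days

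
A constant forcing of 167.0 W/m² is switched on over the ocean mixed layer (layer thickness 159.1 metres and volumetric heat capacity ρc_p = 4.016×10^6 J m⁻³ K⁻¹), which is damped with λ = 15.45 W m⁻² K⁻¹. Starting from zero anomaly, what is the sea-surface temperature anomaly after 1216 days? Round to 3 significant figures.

Areal heat capacity C = ρc_p × D = 4.016×10^6 × 159.1 = 6.39×10^8 J m⁻² K⁻¹.
τ = C / λ = 6.39×10^8 / 15.45 = 4.14×10^7 s.
Equilibrium anomaly ΔT_eq = F / λ = 167.0 / 15.45 = 10.8 K.
t = 1216 days = 1.05×10^8 s, so t/τ = 2.54.
ΔT(t) = ΔT_eq (1 − e^(−t/τ)) = 10.8 × (1 − e^−2.54) = 9.96 K.

9.96 K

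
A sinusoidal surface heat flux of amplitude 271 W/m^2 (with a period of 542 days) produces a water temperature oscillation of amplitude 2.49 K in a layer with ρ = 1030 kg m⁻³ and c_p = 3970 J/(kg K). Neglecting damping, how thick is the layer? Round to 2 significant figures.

ω = 2π / 4.68×10^7 s = 1.34×10^-7 s⁻¹.
Required C = F₀ / (A ω) = 271 / (2.49 × 1.34×10^-7) = 8.11×10^8 J/(m²·K).
D = C / (ρ c_p) = 8.11×10^8 / (1030 × 3970) = 198 m.

200 m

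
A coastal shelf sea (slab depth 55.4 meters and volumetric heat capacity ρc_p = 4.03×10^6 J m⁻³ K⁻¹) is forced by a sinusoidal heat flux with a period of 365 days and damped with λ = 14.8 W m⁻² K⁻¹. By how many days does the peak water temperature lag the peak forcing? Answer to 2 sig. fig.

Areal heat capacity C = ρc_p × D = 4.03×10^6 × 55.4 = 2.23×10^8 J/(m^2 K).
ω = 2π / 3.15×10^7 s = 1.99×10^-7 s⁻¹.
Phase lag φ = arctan(Cω/λ) = arctan(44.5/14.8) = 1.25 rad.
Time lag = φ / ω = 1.25 / 1.99×10^-7 = 6.27×10^6 s = 72.6 days.

73 days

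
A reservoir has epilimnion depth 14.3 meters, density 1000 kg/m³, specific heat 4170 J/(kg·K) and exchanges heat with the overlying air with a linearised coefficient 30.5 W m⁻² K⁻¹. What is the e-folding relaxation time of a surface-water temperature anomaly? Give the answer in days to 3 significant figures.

22.6 days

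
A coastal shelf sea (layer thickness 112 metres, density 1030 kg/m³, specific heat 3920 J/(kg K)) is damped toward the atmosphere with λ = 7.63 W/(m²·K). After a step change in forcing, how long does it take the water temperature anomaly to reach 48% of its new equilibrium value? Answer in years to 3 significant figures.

1.23 years

Areal heat capacity C = ρ c_p D = 1030 × 3920 × 112 = 4.52×10^8 J/(m²·K).
τ = C / λ = 4.52×10^8 / 7.63 = 5.93×10^7 s.
Fraction reached: 1 − e^(−t/τ) = 0.48 ⇒ t = −τ ln(1 − 0.48) = τ × 0.654.
t = 3.88×10^7 s = 1.23 years.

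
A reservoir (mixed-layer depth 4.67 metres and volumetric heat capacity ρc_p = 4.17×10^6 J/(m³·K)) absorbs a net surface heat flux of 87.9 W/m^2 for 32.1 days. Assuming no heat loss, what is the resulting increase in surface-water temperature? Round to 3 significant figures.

12.5 K

Areal heat capacity C = ρc_p × D = 4.17×10^6 × 4.67 = 1.95×10^7 J/(m^2 K).
Net heat input Q = F Δt = 87.9 × (32.1 days × 86400 s/day) = 2.44×10^8 J/m².
ΔT = Q / C = 2.44×10^8 / 1.95×10^7 = 12.5 K.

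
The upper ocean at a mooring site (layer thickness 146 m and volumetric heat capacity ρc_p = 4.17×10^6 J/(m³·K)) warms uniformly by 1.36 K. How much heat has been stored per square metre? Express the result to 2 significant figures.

Areal heat capacity C = ρc_p × D = 4.17×10^6 × 146 = 6.09×10^8 J/(m²·K).
ΔQ = C ΔT = 6.09×10^8 × 1.36 = 8.28×10^8 J/m².

8.3×10^8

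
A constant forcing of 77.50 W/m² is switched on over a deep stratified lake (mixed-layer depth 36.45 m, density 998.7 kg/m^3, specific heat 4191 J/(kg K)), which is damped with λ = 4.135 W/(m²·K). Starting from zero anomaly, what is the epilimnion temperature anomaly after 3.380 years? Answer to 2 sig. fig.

Areal heat capacity C = ρ c_p D = 998.7 × 4191 × 36.45 = 1.53×10^8 J m⁻² K⁻¹.
τ = C / λ = 1.53×10^8 / 4.135 = 3.69×10^7 s.
Equilibrium anomaly ΔT_eq = F / λ = 77.50 / 4.135 = 18.7 K.
t = 3.380 years = 1.07×10^8 s, so t/τ = 2.89.
ΔT(t) = ΔT_eq (1 − e^(−t/τ)) = 18.7 × (1 − e^−2.89) = 17.7 K.

18 K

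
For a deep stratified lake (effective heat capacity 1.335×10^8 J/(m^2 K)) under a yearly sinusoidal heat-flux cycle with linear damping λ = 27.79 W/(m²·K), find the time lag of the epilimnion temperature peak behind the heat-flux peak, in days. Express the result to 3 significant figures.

44.4 days

Areal heat capacity C = 1.335×10^8 J/(m^2 K) (given).
ω = 2π / 3.15×10^7 s = 1.99×10^-7 s⁻¹.
Phase lag φ = arctan(Cω/λ) = arctan(26.6/27.79) = 0.763 rad.
Time lag = φ / ω = 0.763 / 1.99×10^-7 = 3.83×10^6 s = 44.4 days.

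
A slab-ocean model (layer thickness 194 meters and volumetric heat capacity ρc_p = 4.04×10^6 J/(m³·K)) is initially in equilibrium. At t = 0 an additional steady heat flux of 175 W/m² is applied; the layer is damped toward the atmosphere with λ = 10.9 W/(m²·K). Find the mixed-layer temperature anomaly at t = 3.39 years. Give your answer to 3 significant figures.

12.4 K

Areal heat capacity C = ρc_p × D = 4.04×10^6 × 194 = 7.84×10^8 J m⁻² K⁻¹.
τ = C / λ = 7.84×10^8 / 10.9 = 7.19×10^7 s.
Equilibrium anomaly ΔT_eq = F / λ = 175 / 10.9 = 16.1 K.
t = 3.39 years = 1.07×10^8 s, so t/τ = 1.49.
ΔT(t) = ΔT_eq (1 − e^(−t/τ)) = 16.1 × (1 − e^−1.49) = 12.4 K.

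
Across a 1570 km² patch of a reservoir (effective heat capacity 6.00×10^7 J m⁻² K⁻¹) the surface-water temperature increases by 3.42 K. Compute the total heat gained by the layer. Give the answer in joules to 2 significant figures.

Areal heat capacity C = 6.00×10^7 J m⁻² K⁻¹ (given).
Heat per unit area: q = C ΔT = 6.00×10^7 × 3.42 = 2.05×10^8 J/m².
Total heat: Q = q × A = 2.05×10^8 × (1570 × 10⁶ m²) = 3.22×10^17 J.

3.2×10^17 J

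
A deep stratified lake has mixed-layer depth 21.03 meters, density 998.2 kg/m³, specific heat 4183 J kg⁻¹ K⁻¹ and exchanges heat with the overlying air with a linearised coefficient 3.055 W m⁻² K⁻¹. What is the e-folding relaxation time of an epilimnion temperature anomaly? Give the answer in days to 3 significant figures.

333 days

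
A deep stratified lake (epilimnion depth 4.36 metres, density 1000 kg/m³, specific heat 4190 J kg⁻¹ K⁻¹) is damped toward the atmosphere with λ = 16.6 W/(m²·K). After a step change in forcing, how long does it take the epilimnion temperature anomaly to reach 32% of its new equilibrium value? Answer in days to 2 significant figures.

Areal heat capacity C = ρ c_p D = 1000 × 4190 × 4.36 = 1.83×10^7 J/(m^2 K).
τ = C / λ = 1.83×10^7 / 16.6 = 1.10×10^6 s.
Fraction reached: 1 − e^(−t/τ) = 0.32 ⇒ t = −τ ln(1 − 0.32) = τ × 0.386.
t = 4.24×10^5 s = 4.91 days.

4.9 days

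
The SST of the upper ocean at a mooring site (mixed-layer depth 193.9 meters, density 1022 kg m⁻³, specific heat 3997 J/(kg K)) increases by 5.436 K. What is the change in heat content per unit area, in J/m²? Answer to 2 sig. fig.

Areal heat capacity C = ρ c_p D = 1022 × 3997 × 193.9 = 7.92×10^8 J/(m²·K).
ΔQ = C ΔT = 7.92×10^8 × 5.436 = 4.31×10^9 J/m².

4.3×10^9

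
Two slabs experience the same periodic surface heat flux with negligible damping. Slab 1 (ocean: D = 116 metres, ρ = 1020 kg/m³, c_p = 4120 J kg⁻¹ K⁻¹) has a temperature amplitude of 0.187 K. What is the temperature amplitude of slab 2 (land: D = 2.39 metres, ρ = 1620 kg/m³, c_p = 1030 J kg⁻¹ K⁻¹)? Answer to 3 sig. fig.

22.9 K

C_ocean = 4.87×10^8 J/(m²·K); C_land = 3.99×10^6 J/(m²·K).
A ∝ 1/C ⇒ A_land = A_ocean × C_ocean/C_land = 0.187 × 122 = 22.9 K.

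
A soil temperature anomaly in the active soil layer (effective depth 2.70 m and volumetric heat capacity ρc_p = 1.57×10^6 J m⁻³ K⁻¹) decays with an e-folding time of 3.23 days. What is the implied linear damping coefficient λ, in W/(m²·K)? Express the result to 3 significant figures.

Areal heat capacity C = ρc_p × D = 1.57×10^6 × 2.70 = 4.24×10^6 J/(m²·K).
τ = 3.23 days = 2.79×10^5 s.
λ = C / τ = 4.24×10^6 / 2.79×10^5 = 15.2 W/(m²·K).

15.2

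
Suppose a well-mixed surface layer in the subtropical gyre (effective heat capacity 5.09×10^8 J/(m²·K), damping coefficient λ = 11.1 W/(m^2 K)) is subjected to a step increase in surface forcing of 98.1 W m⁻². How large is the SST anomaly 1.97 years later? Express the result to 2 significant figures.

Areal heat capacity C = 5.09×10^8 J/(m²·K) (given).
τ = C / λ = 5.09×10^8 / 11.1 = 4.59×10^7 s.
Equilibrium anomaly ΔT_eq = F / λ = 98.1 / 11.1 = 8.84 K.
t = 1.97 years = 6.22×10^7 s, so t/τ = 1.36.
ΔT(t) = ΔT_eq (1 − e^(−t/τ)) = 8.84 × (1 − e^−1.36) = 6.56 K.

6.6 K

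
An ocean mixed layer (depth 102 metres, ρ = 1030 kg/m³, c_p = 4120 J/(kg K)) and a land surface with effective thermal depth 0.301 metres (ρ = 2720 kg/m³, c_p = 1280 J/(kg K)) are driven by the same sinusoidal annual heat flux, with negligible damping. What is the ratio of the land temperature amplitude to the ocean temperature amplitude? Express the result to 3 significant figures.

413

C_ocean = 1030 × 4120 × 102 = 4.33×10^8 J/(m²·K).
C_land = 2720 × 1280 × 0.301 = 1.05×10^6 J/(m²·K).
Undamped amplitude ∝ 1/C, so A_land/A_ocean = C_ocean/C_land = 413.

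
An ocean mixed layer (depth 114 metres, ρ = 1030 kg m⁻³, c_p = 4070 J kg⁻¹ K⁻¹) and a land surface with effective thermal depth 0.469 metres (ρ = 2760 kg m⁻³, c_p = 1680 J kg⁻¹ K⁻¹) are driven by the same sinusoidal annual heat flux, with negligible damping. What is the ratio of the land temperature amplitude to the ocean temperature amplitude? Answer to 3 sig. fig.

220

C_ocean = 1030 × 4070 × 114 = 4.78×10^8 J/(m²·K).
C_land = 2760 × 1680 × 0.469 = 2.17×10^6 J/(m²·K).
Undamped amplitude ∝ 1/C, so A_land/A_ocean = C_ocean/C_land = 220.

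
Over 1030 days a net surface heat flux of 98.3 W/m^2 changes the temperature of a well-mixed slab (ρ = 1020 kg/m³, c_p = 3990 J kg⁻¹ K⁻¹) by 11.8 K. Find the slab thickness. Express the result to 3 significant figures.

182 m

Heat input Q = F Δt = 98.3 × 8.90×10^7 s = 8.75×10^9 J/m².
Required areal heat capacity C = Q / ΔT = 7.41×10^8 J/(m²·K).
Depth D = C / (ρ c_p) = 7.41×10^8 / (1020 × 3990) = 182 m.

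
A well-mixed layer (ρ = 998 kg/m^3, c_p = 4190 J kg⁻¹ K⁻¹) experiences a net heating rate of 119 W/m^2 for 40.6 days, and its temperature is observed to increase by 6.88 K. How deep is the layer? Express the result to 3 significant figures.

14.5 m

Heat input Q = F Δt = 119 × 3.51×10^6 s = 4.17×10^8 J/m².
Required areal heat capacity C = Q / ΔT = 6.07×10^7 J/(m²·K).
Depth D = C / (ρ c_p) = 6.07×10^7 / (998 × 4190) = 14.5 m.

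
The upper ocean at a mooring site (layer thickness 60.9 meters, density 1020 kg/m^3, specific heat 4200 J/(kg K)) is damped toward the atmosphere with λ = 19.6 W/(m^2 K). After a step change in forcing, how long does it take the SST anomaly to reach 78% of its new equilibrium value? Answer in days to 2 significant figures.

230 days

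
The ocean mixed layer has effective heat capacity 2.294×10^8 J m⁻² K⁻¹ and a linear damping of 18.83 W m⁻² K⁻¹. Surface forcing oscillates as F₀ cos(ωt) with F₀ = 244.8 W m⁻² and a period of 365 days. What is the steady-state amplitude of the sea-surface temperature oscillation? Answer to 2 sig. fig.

5.0 K

Areal heat capacity C = 2.294×10^8 J m⁻² K⁻¹ (given).
Angular frequency ω = 2π / T = 2π / 3.15×10^7 s = 1.99×10^-7 s⁻¹.
√((Cω)² + λ²) = √((45.7)² + 18.83²) = 49.4 W/(m²·K).
Amplitude A = F₀ / √((Cω)²+λ²) = 244.8 / 49.4 = 4.95 K.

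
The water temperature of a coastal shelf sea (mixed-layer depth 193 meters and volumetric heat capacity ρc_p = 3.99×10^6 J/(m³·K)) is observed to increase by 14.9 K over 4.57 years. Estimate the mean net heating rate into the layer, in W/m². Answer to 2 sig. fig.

80

Areal heat capacity C = ρc_p × D = 3.99×10^6 × 193 = 7.70×10^8 J/(m^2 K).
Required heat per unit area: Q = C ΔT = 7.70×10^8 × 14.9 = 1.15×10^10 J/m².
Flux F = Q / Δt = 1.15×10^10 / 1.44×10^8 s = 79.6 W/m².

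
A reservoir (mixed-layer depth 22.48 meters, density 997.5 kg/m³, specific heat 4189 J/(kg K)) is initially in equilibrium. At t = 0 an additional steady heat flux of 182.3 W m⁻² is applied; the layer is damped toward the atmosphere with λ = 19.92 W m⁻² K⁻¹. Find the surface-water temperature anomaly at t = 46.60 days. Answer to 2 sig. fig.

5.3 K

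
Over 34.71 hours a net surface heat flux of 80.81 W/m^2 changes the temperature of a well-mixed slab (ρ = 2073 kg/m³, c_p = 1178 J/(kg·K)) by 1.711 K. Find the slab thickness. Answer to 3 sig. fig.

2.42 m

Heat input Q = F Δt = 80.81 × 1.25×10^5 s = 1.01×10^7 J/m².
Required areal heat capacity C = Q / ΔT = 5.90×10^6 J/(m²·K).
Depth D = C / (ρ c_p) = 5.90×10^6 / (2073 × 1178) = 2.42 m.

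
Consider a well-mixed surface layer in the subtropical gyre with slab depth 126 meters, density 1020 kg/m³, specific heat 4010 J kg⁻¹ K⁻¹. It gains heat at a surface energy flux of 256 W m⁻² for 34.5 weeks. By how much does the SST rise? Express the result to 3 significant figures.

Areal heat capacity C = ρ c_p D = 1020 × 4010 × 126 = 5.15×10^8 J/(m^2 K).
Net heat input Q = F Δt = 256 × (34.5 weeks × 6.048×10^5 s/week) = 5.34×10^9 J/m².
ΔT = Q / C = 5.34×10^9 / 5.15×10^8 = 10.4 K.

10.4 K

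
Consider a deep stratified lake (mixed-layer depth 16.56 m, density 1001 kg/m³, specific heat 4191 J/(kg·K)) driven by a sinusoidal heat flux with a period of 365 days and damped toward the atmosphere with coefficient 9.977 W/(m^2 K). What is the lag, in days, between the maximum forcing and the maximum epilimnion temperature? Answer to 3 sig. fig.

Areal heat capacity C = ρ c_p D = 1001 × 4191 × 16.56 = 6.95×10^7 J/(m²·K).
ω = 2π / 3.15×10^7 s = 1.99×10^-7 s⁻¹.
Phase lag φ = arctan(Cω/λ) = arctan(13.8/9.977) = 0.946 rad.
Time lag = φ / ω = 0.946 / 1.99×10^-7 = 4.75×10^6 s = 55.0 days.

55.0 days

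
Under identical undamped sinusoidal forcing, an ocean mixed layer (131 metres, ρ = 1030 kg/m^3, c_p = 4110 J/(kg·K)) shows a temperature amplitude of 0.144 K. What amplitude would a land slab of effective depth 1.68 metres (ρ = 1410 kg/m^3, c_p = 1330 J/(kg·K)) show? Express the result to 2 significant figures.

25 K

C_ocean = 5.55×10^8 J/(m²·K); C_land = 3.15×10^6 J/(m²·K).
A ∝ 1/C ⇒ A_land = A_ocean × C_ocean/C_land = 0.144 × 176 = 25.3 K.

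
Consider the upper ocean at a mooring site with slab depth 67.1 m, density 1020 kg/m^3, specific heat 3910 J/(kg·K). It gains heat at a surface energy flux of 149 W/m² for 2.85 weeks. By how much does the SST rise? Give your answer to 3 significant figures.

Areal heat capacity C = ρ c_p D = 1020 × 3910 × 67.1 = 2.68×10^8 J/(m²·K).
Net heat input Q = F Δt = 149 × (2.85 weeks × 6.048×10^5 s/week) = 2.57×10^8 J/m².
ΔT = Q / C = 2.57×10^8 / 2.68×10^8 = 0.960 K.

0.960 K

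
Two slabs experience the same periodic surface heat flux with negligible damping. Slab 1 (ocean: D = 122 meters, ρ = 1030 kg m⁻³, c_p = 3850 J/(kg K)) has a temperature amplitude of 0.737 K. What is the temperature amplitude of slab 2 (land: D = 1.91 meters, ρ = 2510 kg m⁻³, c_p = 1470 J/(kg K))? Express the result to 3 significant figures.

50.6 K

C_ocean = 4.84×10^8 J/(m²·K); C_land = 7.05×10^6 J/(m²·K).
A ∝ 1/C ⇒ A_land = A_ocean × C_ocean/C_land = 0.737 × 68.6 = 50.6 K.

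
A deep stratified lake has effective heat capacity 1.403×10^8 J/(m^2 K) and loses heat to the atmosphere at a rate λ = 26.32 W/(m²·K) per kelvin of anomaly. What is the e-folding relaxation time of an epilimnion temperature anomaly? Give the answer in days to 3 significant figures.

61.7 days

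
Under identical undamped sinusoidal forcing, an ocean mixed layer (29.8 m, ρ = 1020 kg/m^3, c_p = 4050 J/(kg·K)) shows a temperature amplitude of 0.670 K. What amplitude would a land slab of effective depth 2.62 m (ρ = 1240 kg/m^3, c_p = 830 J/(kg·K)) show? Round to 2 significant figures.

C_ocean = 1.23×10^8 J/(m²·K); C_land = 2.70×10^6 J/(m²·K).
A ∝ 1/C ⇒ A_land = A_ocean × C_ocean/C_land = 0.670 × 45.7 = 30.6 K.

31 K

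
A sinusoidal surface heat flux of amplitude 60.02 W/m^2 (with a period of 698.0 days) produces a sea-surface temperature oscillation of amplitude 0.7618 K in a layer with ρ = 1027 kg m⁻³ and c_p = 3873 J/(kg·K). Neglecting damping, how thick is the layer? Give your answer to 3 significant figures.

ω = 2π / 6.03×10^7 s = 1.04×10^-7 s⁻¹.
Required C = F₀ / (A ω) = 60.02 / (0.7618 × 1.04×10^-7) = 7.56×10^8 J/(m²·K).
D = C / (ρ c_p) = 7.56×10^8 / (1027 × 3873) = 190 m.

190 m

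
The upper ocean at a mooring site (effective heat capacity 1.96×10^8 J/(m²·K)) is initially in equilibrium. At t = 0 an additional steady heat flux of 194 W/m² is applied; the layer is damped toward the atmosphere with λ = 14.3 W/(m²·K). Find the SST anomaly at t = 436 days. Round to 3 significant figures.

12.7 K

Areal heat capacity C = 1.96×10^8 J/(m²·K) (given).
τ = C / λ = 1.96×10^8 / 14.3 = 1.37×10^7 s.
Equilibrium anomaly ΔT_eq = F / λ = 194 / 14.3 = 13.6 K.
t = 436 days = 3.77×10^7 s, so t/τ = 2.75.
ΔT(t) = ΔT_eq (1 − e^(−t/τ)) = 13.6 × (1 − e^−2.75) = 12.7 K.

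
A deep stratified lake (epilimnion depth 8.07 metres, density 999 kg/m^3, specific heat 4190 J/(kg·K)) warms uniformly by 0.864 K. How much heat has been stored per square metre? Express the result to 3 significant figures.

Areal heat capacity C = ρ c_p D = 999 × 4190 × 8.07 = 3.38×10^7 J m⁻² K⁻¹.
ΔQ = C ΔT = 3.38×10^7 × 0.864 = 2.92×10^7 J/m².

2.92×10^7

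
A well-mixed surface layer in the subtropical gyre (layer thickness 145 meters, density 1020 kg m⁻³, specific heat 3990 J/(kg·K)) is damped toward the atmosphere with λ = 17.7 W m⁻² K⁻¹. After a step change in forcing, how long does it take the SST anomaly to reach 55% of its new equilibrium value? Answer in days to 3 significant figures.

308 days

Areal heat capacity C = ρ c_p D = 1020 × 3990 × 145 = 5.90×10^8 J/(m²·K).
τ = C / λ = 5.90×10^8 / 17.7 = 3.33×10^7 s.
Fraction reached: 1 − e^(−t/τ) = 0.55 ⇒ t = −τ ln(1 − 0.55) = τ × 0.799.
t = 2.66×10^7 s = 308 days.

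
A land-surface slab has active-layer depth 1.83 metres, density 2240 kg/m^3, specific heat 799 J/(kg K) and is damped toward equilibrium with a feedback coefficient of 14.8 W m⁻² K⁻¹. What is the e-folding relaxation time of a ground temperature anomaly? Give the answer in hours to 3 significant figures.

Areal heat capacity C = ρ c_p D = 2240 × 799 × 1.83 = 3.28×10^6 J/(m²·K).
Relaxation time τ = C / λ = 3.28×10^6 / 14.8 = 2.21×10^5 s.
In hours: 2.21×10^5 s / (3600 s/hour) = 61.5 hours.

61.5 hours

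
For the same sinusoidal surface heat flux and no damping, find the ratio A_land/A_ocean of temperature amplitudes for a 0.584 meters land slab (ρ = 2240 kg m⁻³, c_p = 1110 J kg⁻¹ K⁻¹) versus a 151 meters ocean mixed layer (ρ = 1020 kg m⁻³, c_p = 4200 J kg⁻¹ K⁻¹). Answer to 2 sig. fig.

C_ocean = 1020 × 4200 × 151 = 6.47×10^8 J/(m²·K).
C_land = 2240 × 1110 × 0.584 = 1.45×10^6 J/(m²·K).
Undamped amplitude ∝ 1/C, so A_land/A_ocean = C_ocean/C_land = 445.

450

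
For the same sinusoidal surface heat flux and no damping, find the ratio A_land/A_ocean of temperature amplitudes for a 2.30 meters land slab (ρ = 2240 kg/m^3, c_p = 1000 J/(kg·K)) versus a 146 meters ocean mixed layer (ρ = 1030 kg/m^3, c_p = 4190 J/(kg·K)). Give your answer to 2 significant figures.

C_ocean = 1030 × 4190 × 146 = 6.30×10^8 J/(m²·K).
C_land = 2240 × 1000 × 2.30 = 5.15×10^6 J/(m²·K).
Undamped amplitude ∝ 1/C, so A_land/A_ocean = C_ocean/C_land = 122.

120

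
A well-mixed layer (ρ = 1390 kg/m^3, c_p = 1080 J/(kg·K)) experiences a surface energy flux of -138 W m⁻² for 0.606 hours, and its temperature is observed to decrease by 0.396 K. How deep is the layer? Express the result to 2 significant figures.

0.51 m

Heat input Q = F Δt = -138 × 2180 s = -3.01×10^5 J/m².
Required areal heat capacity C = Q / ΔT = 7.60×10^5 J/(m²·K).
Depth D = C / (ρ c_p) = 7.60×10^5 / (1390 × 1080) = 0.506 m.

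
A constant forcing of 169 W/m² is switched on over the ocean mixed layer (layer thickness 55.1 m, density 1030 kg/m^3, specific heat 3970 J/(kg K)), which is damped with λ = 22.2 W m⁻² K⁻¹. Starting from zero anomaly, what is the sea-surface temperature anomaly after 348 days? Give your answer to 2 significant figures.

7.2 K

Areal heat capacity C = ρ c_p D = 1030 × 3970 × 55.1 = 2.25×10^8 J/(m^2 K).
τ = C / λ = 2.25×10^8 / 22.2 = 1.01×10^7 s.
Equilibrium anomaly ΔT_eq = F / λ = 169 / 22.2 = 7.61 K.
t = 348 days = 3.01×10^7 s, so t/τ = 2.96.
ΔT(t) = ΔT_eq (1 − e^(−t/τ)) = 7.61 × (1 − e^−2.96) = 7.22 K.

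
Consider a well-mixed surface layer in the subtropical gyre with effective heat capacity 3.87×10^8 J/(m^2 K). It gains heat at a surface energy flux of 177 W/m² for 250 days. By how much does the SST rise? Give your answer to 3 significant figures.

9.88 K

Areal heat capacity C = 3.87×10^8 J/(m^2 K) (given).
Net heat input Q = F Δt = 177 × (250 days × 86400 s/day) = 3.82×10^9 J/m².
ΔT = Q / C = 3.82×10^9 / 3.87×10^8 = 9.88 K.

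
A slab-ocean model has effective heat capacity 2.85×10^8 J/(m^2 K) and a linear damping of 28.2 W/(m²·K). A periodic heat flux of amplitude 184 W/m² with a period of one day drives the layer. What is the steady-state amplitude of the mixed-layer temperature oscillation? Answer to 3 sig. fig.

Areal heat capacity C = 2.85×10^8 J/(m^2 K) (given).
Angular frequency ω = 2π / T = 2π / 86400 s = 7.27×10^-5 s⁻¹.
√((Cω)² + λ²) = √((20700)² + 28.2²) = 20700 W/(m²·K).
Amplitude A = F₀ / √((Cω)²+λ²) = 184 / 20700 = 0.00888 K.

0.00888 K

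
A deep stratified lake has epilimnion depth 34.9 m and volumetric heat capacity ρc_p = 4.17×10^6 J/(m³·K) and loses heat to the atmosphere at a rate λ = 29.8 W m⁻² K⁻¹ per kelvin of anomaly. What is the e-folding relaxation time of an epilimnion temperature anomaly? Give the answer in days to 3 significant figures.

56.5 days

Areal heat capacity C = ρc_p × D = 4.17×10^6 × 34.9 = 1.46×10^8 J/(m²·K).
Relaxation time τ = C / λ = 1.46×10^8 / 29.8 = 4.88×10^6 s.
In days: 4.88×10^6 s / (86400 s/day) = 56.5 days.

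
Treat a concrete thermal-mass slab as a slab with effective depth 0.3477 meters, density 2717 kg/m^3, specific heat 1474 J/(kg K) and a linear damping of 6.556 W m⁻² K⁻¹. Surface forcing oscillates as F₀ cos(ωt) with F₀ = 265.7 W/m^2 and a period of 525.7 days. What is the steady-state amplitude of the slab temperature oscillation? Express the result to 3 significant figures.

Areal heat capacity C = ρ c_p D = 2717 × 1474 × 0.3477 = 1.39×10^6 J/(m²·K).
Angular frequency ω = 2π / T = 2π / 4.54×10^7 s = 1.38×10^-7 s⁻¹.
√((Cω)² + λ²) = √((0.193)² + 6.556²) = 6.56 W/(m²·K).
Amplitude A = F₀ / √((Cω)²+λ²) = 265.7 / 6.56 = 40.5 K.

40.5 K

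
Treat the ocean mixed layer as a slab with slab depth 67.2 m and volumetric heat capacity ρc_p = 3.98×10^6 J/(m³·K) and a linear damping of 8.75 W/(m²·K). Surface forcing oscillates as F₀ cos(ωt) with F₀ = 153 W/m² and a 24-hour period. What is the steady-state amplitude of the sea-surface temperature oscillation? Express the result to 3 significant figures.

0.00787 K

Areal heat capacity C = ρc_p × D = 3.98×10^6 × 67.2 = 2.67×10^8 J m⁻² K⁻¹.
Angular frequency ω = 2π / T = 2π / 86400 s = 7.27×10^-5 s⁻¹.
√((Cω)² + λ²) = √((19400)² + 8.75²) = 19400 W/(m²·K).
Amplitude A = F₀ / √((Cω)²+λ²) = 153 / 19400 = 0.00787 K.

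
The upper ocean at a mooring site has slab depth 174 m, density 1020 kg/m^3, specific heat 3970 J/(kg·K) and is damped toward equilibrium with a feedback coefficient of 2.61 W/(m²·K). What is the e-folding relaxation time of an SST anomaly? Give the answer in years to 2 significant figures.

8.6 years

Areal heat capacity C = ρ c_p D = 1020 × 3970 × 174 = 7.05×10^8 J/(m^2 K).
Relaxation time τ = C / λ = 7.05×10^8 / 2.61 = 2.70×10^8 s.
In years: 2.70×10^8 s / (3.156×10^7 s/year) = 8.55 years.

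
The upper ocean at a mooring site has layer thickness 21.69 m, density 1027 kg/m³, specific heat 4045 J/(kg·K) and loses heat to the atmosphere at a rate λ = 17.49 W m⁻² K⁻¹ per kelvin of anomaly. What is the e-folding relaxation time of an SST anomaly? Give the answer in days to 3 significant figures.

Areal heat capacity C = ρ c_p D = 1027 × 4045 × 21.69 = 9.01×10^7 J/(m^2 K).
Relaxation time τ = C / λ = 9.01×10^7 / 17.49 = 5.15×10^6 s.
In days: 5.15×10^6 s / (86400 s/day) = 59.6 days.

59.6 days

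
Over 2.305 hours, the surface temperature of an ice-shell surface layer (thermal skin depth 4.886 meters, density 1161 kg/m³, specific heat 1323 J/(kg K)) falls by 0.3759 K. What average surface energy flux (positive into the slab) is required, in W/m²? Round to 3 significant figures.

Areal heat capacity C = ρ c_p D = 1161 × 1323 × 4.886 = 7.50×10^6 J/(m^2 K).
Required heat per unit area: Q = C ΔT = 7.50×10^6 × -0.3759 = -2.82×10^6 J/m².
Flux F = Q / Δt = -2.82×10^6 / 8300 s = -340 W/m².

-340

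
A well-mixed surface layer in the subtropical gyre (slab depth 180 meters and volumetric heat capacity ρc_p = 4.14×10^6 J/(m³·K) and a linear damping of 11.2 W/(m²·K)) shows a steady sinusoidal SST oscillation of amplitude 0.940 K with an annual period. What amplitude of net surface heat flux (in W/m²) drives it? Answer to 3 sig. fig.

Areal heat capacity C = ρc_p × D = 4.14×10^6 × 180 = 7.45×10^8 J m⁻² K⁻¹.
ω = 2π / 3.15×10^7 s = 1.99×10^-7 s⁻¹.
√((Cω)² + λ²) = √((148)² + 11.2²) = 149 W/(m²·K).
F₀ = A × √((Cω)²+λ²) = 0.940 × 149 = 140 W/m².

140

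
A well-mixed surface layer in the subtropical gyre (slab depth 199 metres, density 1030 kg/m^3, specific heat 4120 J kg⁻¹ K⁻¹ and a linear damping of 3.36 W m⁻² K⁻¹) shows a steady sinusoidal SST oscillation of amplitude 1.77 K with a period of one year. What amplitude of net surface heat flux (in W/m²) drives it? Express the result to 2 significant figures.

Areal heat capacity C = ρ c_p D = 1030 × 4120 × 199 = 8.44×10^8 J m⁻² K⁻¹.
ω = 2π / 3.15×10^7 s = 1.99×10^-7 s⁻¹.
√((Cω)² + λ²) = √((168)² + 3.36²) = 168 W/(m²·K).
F₀ = A × √((Cω)²+λ²) = 1.77 × 168 = 298 W/m².

300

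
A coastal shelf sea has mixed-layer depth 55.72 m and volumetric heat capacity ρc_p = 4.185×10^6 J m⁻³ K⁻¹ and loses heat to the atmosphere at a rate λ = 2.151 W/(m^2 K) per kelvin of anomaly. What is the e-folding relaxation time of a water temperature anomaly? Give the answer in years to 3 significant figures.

Areal heat capacity C = ρc_p × D = 4.185×10^6 × 55.72 = 2.33×10^8 J m⁻² K⁻¹.
Relaxation time τ = C / λ = 2.33×10^8 / 2.151 = 1.08×10^8 s.
In years: 1.08×10^8 s / (3.156×10^7 s/year) = 3.44 years.

3.44 years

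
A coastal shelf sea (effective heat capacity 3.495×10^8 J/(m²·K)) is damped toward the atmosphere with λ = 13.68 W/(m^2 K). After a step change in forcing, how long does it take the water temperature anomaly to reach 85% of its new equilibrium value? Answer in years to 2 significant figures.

1.5 years

Areal heat capacity C = 3.495×10^8 J/(m²·K) (given).
τ = C / λ = 3.50×10^8 / 13.68 = 2.55×10^7 s.
Fraction reached: 1 − e^(−t/τ) = 0.85 ⇒ t = −τ ln(1 − 0.85) = τ × 1.90.
t = 4.85×10^7 s = 1.54 years.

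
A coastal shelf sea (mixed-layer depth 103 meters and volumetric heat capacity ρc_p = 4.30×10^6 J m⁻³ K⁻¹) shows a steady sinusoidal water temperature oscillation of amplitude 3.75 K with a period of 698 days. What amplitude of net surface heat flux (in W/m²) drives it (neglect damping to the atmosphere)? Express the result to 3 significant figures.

173

Areal heat capacity C = ρc_p × D = 4.30×10^6 × 103 = 4.43×10^8 J/(m²·K).
ω = 2π / 6.03×10^7 s = 1.04×10^-7 s⁻¹.
Cω = 4.43×10^8 × 1.04×10^-7 = 46.1 W/(m²·K).
F₀ = A × Cω = 3.75 × 46.1 = 173 W/m².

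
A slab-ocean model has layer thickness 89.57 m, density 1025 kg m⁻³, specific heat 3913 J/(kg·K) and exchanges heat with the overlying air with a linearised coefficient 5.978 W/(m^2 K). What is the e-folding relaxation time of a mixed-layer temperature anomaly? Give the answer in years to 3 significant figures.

1.90 years

Areal heat capacity C = ρ c_p D = 1025 × 3913 × 89.57 = 3.59×10^8 J/(m²·K).
Relaxation time τ = C / λ = 3.59×10^8 / 5.978 = 6.01×10^7 s.
In years: 6.01×10^7 s / (3.156×10^7 s/year) = 1.90 years.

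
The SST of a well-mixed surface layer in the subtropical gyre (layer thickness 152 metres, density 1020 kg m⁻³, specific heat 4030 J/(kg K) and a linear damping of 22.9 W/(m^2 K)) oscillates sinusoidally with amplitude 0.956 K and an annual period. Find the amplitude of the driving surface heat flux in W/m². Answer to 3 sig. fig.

121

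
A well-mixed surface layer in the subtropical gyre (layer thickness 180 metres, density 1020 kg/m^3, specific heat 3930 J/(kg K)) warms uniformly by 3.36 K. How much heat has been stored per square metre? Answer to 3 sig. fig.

Areal heat capacity C = ρ c_p D = 1020 × 3930 × 180 = 7.22×10^8 J/(m²·K).
ΔQ = C ΔT = 7.22×10^8 × 3.36 = 2.42×10^9 J/m².

2.42×10^9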